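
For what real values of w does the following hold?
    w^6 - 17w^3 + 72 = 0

w = 2 or w = 2.0801

Let u = w^3. The equation becomes u^2 - 17u + 72 = 0.
Factor: (u - 8)(u - 9) = 0, so u = 8 or u = 9.
w^3 = 8 gives w = 2.
w^3 = 9 gives w = (9)^(1/3) ~= 2.0801.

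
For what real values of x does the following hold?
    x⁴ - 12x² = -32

x = -2.8284 or x = -2 or x = 2 or x = 2.8284

Let u = x². The equation becomes u² - 12u + 32 = 0.
Factor: (u - 4)(u - 8) = 0, so u = 4 or u = 8.
x² = 4 gives x = ±2.
x² = 8 gives x = ±2·√(2) ≈ ±2.8284.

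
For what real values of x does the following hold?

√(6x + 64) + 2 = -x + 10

Isolate the radical: √(6x + 64) = -x + 8.
Square both sides: 6x + 64 = (-x + 8)².
Expand and rearrange: x² - 22x = 0.
Solving gives x = 22 or x = 0.
Check each candidate in the original equation:
  x = 22: √(196) = 14, while -x + 8 = -14 — extraneous.
  x = 0: √(64) = 8, while -x + 8 = 8 — valid.

x = 0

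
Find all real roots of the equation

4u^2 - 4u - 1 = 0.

Discriminant: (-4)^2 - 4*4*(-1) = 32.
Quadratic formula: u = (4 +/- sqrt(32)) / 8.
So u = 1/2 + sqrt(2)/2 ~= 1.2071 or u = 1/2 - sqrt(2)/2 ~= -0.2071.

u = -0.2071 or u = 1.2071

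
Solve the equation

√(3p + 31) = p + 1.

p = 6

Square both sides: 3p + 31 = (p + 1)².
Expand and rearrange: p² - p - 30 = 0.
Solving gives p = 6 or p = -5.
Check each candidate in the original equation:
  p = 6: √(49) = 7, while p + 1 = 7 — valid.
  p = -5: √(16) = 4, while p + 1 = -4 — extraneous.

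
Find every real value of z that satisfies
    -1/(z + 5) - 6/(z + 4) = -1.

z = -4.873 or z = 2.873

Multiply both sides by (z + 5)(z + 4):
-(z + 4) - 6(z + 5) = -(z + 5)(z + 4).
Expand and collect terms: -z² - 2z + 14 = 0.
By the quadratic formula, z = (2 ± √60) / -2, so z ≈ -4.873 or z ≈ 2.873.
Neither value makes a denominator zero (z ≠ -5, z ≠ -4), so both are valid.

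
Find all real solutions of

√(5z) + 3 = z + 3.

z = 0 or z = 5

Isolate the radical: √(5z) = z.
Square both sides: 5z = (z)².
Expand and rearrange: z² - 5z = 0.
Solving gives z = 5 or z = 0.
Check each candidate in the original equation:
  z = 5: √(25) = 5, while z = 5 — valid.
  z = 0: √(0) = 0, while z = 0 — valid.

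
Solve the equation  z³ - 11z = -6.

Rearrange: z³ - 11z + 6 = 0.
Possible rational roots are divisors of 6. Testing z = 3 gives 0, so (z - 3) is a factor.
Divide: z³ - 11z + 6 = (z - 3)(z² + 3z - 2).
Apply the quadratic formula to z² + 3z - 2 = 0: z = (-3 ± √17)/2, i.e. z ≈ 0.5616 or z ≈ -3.5616.

z = -3.5616 or z = 0.5616 or z = 3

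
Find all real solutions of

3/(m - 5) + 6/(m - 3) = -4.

Multiply both sides by (m - 5)(m - 3):
3(m - 3) + 6(m - 5) = -4(m - 5)(m - 3).
Expand and collect terms: -4m^2 + 23m - 21 = 0.
By the quadratic formula, m = (-23 +/- sqrt(193)) / -8, so m ~= 1.1384 or m ~= 4.6116.
Neither value makes a denominator zero (m != 5, m != 3), so both are valid.

m = 1.1384 or m = 4.6116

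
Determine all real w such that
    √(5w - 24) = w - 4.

w = 5 or w = 8

Square both sides: 5w - 24 = (w - 4)².
Expand and rearrange: w² - 13w + 40 = 0.
Solving gives w = 8 or w = 5.
Check each candidate in the original equation:
  w = 8: √(16) = 4, while w - 4 = 4 — valid.
  w = 5: √(1) = 1, while w - 4 = 1 — valid.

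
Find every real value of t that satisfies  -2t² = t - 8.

Rearrange to standard form: -2t² - t + 8 = 0.
Discriminant: (-1)² − 4·(-2)·8 = 65.
Quadratic formula: t = (1 ± √65) / (-4).
So t = -√(65)/4 - 1/4 ≈ -2.2656 or t = -1/4 + √(65)/4 ≈ 1.7656.

t = -2.2656 or t = 1.7656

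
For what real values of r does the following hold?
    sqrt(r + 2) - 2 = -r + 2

Isolate the radical: sqrt(r + 2) = -r + 4.
Square both sides: r + 2 = (-r + 4)^2.
Expand and rearrange: r^2 - 9r + 14 = 0.
Solving gives r = 7 or r = 2.
Check each candidate in the original equation:
  r = 7: sqrt(9) = 3, while -r + 4 = -3 — extraneous.
  r = 2: sqrt(4) = 2, while -r + 4 = 2 — valid.

r = 2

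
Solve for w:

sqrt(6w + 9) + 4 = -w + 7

w = 0

Isolate the radical: sqrt(6w + 9) = -w + 3.
Square both sides: 6w + 9 = (-w + 3)^2.
Expand and rearrange: w^2 - 12w = 0.
Solving gives w = 12 or w = 0.
Check each candidate in the original equation:
  w = 12: sqrt(81) = 9, while -w + 3 = -9 — extraneous.
  w = 0: sqrt(9) = 3, while -w + 3 = 3 — valid.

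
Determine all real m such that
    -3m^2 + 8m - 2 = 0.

m = 0.2792 or m = 2.3874

Discriminant: (8)^2 - 4*(-3)*(-2) = 40.
Quadratic formula: m = (-8 +/- sqrt(40)) / (-6).
So m = 4/3 - sqrt(10)/3 ~= 0.2792 or m = sqrt(10)/3 + 4/3 ~= 2.3874.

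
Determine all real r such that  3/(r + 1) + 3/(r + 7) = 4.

r = -6.3423 or r = -0.1577

Multiply both sides by (r + 1)(r + 7):
3(r + 7) + 3(r + 1) = 4(r + 1)(r + 7).
Expand and collect terms: 4r^2 + 26r + 4 = 0.
By the quadratic formula, r = (-26 +/- sqrt(612)) / 8, so r ~= -0.1577 or r ~= -6.3423.
Neither value makes a denominator zero (r != -1, r != -7), so both are valid.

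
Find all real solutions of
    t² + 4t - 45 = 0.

t = -9 or t = 5

Factor: (t + 9)(t - 5) = 0.
So t = -9 or t = 5.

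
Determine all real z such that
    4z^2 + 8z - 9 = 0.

Discriminant: (8)^2 - 4*4*(-9) = 208.
Quadratic formula: z = (-8 +/- sqrt(208)) / 8.
So z = -1 + sqrt(13)/2 ~= 0.8028 or z = -sqrt(13)/2 - 1 ~= -2.8028.

z = -2.8028 or z = 0.8028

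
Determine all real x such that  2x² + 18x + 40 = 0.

x = -5 or x = -4

Factor: 2(x + 4)(x + 5) = 0.
So x = -4 or x = -5.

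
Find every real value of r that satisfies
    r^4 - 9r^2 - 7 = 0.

r = -3.1177 or r = 3.1177

Let u = r^2. The equation becomes u^2 - 9u - 7 = 0.
By the quadratic formula, u = 9/2 + sqrt(109)/2 or u = 9/2 - sqrt(109)/2.
r^2 = 9/2 + sqrt(109)/2 gives r = +/-sqrt(9/2 + sqrt(109)/2) ~= +/-3.1177.
r^2 = 9/2 - sqrt(109)/2 < 0 has no real solution.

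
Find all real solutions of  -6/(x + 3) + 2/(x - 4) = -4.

x = -1.3452 or x = 3.3452

Multiply both sides by (x + 3)(x - 4):
-6(x - 4) + 2(x + 3) = -4(x + 3)(x - 4).
Expand and collect terms: -4x^2 + 8x + 18 = 0.
By the quadratic formula, x = (-8 +/- sqrt(352)) / -8, so x ~= -1.3452 or x ~= 3.3452.
Neither value makes a denominator zero (x != -3, x != 4), so both are valid.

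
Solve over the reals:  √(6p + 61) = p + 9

p = -2

Square both sides: 6p + 61 = (p + 9)².
Expand and rearrange: p² + 12p + 20 = 0.
Solving gives p = -2 or p = -10.
Check each candidate in the original equation:
  p = -2: √(49) = 7, while p + 9 = 7 — valid.
  p = -10: √(1) = 1, while p + 9 = -1 — extraneous.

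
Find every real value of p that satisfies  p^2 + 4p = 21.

Bring every term to one side: p^2 + 4p - 21 = 0.
Factor: (p - 3)(p + 7) = 0.
So p = 3 or p = -7.

p = -7 or p = 3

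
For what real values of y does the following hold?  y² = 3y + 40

Bring every term to one side: y² - 3y - 40 = 0.
Factor: (y - 8)(y + 5) = 0.
So y = 8 or y = -5.

y = -5 or y = 8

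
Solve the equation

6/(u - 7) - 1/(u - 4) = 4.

u = 3.8303 or u = 8.4197

Multiply both sides by (u - 7)(u - 4):
6(u - 4) - (u - 7) = 4(u - 7)(u - 4).
Expand and collect terms: 4u^2 - 49u + 129 = 0.
By the quadratic formula, u = (49 +/- sqrt(337)) / 8, so u ~= 8.4197 or u ~= 3.8303.
Neither value makes a denominator zero (u != 7, u != 4), so both are valid.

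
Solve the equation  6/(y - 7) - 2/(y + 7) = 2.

Multiply both sides by (y - 7)(y + 7):
6(y + 7) - 2(y - 7) = 2(y - 7)(y + 7).
Expand and collect terms: 2y^2 - 4y - 154 = 0.
By the quadratic formula, y = (4 +/- sqrt(1248)) / 4, so y ~= 9.8318 or y ~= -7.8318.
Neither value makes a denominator zero (y != 7, y != -7), so both are valid.

y = -7.8318 or y = 9.8318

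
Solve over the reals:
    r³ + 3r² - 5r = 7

r = -3.8284 or r = -1 or r = 1.8284

Rearrange: r³ + 3r² - 5r - 7 = 0.
Possible rational roots are divisors of -7. Testing r = -1 gives 0, so (r + 1) is a factor.
Divide: r³ + 3r² - 5r - 7 = (r + 1)(r² + 2r - 7).
Apply the quadratic formula to r² + 2r - 7 = 0: r = (-2 ± √32)/2, i.e. r ≈ 1.8284 or r ≈ -3.8284.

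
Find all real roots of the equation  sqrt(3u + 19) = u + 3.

u = 2

Square both sides: 3u + 19 = (u + 3)^2.
Expand and rearrange: u^2 + 3u - 10 = 0.
Solving gives u = 2 or u = -5.
Check each candidate in the original equation:
  u = 2: sqrt(25) = 5, while u + 3 = 5 — valid.
  u = -5: sqrt(4) = 2, while u + 3 = -2 — extraneous.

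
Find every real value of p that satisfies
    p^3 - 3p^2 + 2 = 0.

Possible rational roots are divisors of 2. Testing p = 1 gives 0, so (p - 1) is a factor.
Divide: p^3 - 3p^2 + 2 = (p - 1)(p^2 - 2p - 2).
Apply the quadratic formula to p^2 - 2p - 2 = 0: p = (2 +/- sqrt(12))/2, i.e. p ~= 2.7321 or p ~= -0.7321.

p = -0.7321 or p = 1 or p = 2.7321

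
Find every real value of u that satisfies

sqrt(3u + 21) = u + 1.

u = 5

Square both sides: 3u + 21 = (u + 1)^2.
Expand and rearrange: u^2 - u - 20 = 0.
Solving gives u = 5 or u = -4.
Check each candidate in the original equation:
  u = 5: sqrt(36) = 6, while u + 1 = 6 — valid.
  u = -4: sqrt(9) = 3, while u + 1 = -3 — extraneous.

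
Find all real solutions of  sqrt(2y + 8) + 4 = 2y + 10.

y = -2

Isolate the radical: sqrt(2y + 8) = 2y + 6.
Square both sides: 2y + 8 = (2y + 6)^2.
Expand and rearrange: 4y^2 + 22y + 28 = 0.
Solving gives y = -2 or y = -3.5.
Check each candidate in the original equation:
  y = -2: sqrt(4) = 2, while 2y + 6 = 2 — valid.
  y = -3.5: sqrt(1) = 1, while 2y + 6 = -1 — extraneous.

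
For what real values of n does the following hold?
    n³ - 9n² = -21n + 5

Rearrange: n³ - 9n² + 21n - 5 = 0.
Possible rational roots are divisors of -5. Testing n = 5 gives 0, so (n - 5) is a factor.
Divide: n³ - 9n² + 21n - 5 = (n - 5)(n² - 4n + 1).
Apply the quadratic formula to n² - 4n + 1 = 0: n = (4 ± √12)/2, i.e. n ≈ 3.7321 or n ≈ 0.2679.

n = 0.2679 or n = 3.7321 or n = 5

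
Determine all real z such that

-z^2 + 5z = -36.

z = -4 or z = 9

Bring every term to one side: -z^2 + 5z + 36 = 0.
Factor: -1(z - 9)(z + 4) = 0.
So z = 9 or z = -4.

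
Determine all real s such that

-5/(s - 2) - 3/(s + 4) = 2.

s = -6.1623 or s = 0.1623

Multiply both sides by (s - 2)(s + 4):
-5(s + 4) - 3(s - 2) = 2(s - 2)(s + 4).
Expand and collect terms: 2s^2 + 12s - 2 = 0.
By the quadratic formula, s = (-12 +/- sqrt(160)) / 4, so s ~= 0.1623 or s ~= -6.1623.
Neither value makes a denominator zero (s != 2, s != -4), so both are valid.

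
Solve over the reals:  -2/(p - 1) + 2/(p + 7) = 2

Multiply both sides by (p - 1)(p + 7):
-2(p + 7) + 2(p - 1) = 2(p - 1)(p + 7).
Expand and collect terms: 2p² + 12p + 2 = 0.
By the quadratic formula, p = (-12 ± √128) / 4, so p ≈ -0.1716 or p ≈ -5.8284.
Neither value makes a denominator zero (p ≠ 1, p ≠ -7), so both are valid.

p = -5.8284 or p = -0.1716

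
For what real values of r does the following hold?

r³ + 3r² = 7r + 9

Rearrange: r³ + 3r² - 7r - 9 = 0.
Possible rational roots are divisors of -9. Testing r = -1 gives 0, so (r + 1) is a factor.
Divide: r³ + 3r² - 7r - 9 = (r + 1)(r² + 2r - 9).
Apply the quadratic formula to r² + 2r - 9 = 0: r = (-2 ± √40)/2, i.e. r ≈ 2.1623 or r ≈ -4.1623.

r = -4.1623 or r = -1 or r = 2.1623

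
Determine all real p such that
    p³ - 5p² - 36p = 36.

p = -3 or p = -1.2915 or p = 9.2915

Rearrange: p³ - 5p² - 36p - 36 = 0.
Possible rational roots are divisors of -36. Testing p = -3 gives 0, so (p + 3) is a factor.
Divide: p³ - 5p² - 36p - 36 = (p + 3)(p² - 8p - 12).
Apply the quadratic formula to p² - 8p - 12 = 0: p = (8 ± √112)/2, i.e. p ≈ 9.2915 or p ≈ -1.2915.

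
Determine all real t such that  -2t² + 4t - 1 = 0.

t = 0.2929 or t = 1.7071

Discriminant: (4)² − 4·(-2)·(-1) = 8.
Quadratic formula: t = (-4 ± √8) / (-4).
So t = 1 - √(2)/2 ≈ 0.2929 or t = √(2)/2 + 1 ≈ 1.7071.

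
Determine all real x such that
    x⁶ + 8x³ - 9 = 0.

x = -2.0801 or x = 1

Let u = x³. The equation becomes u² + 8u - 9 = 0.
Factor: (u - 1)(u + 9) = 0, so u = 1 or u = -9.
x³ = 1 gives x = 1.
x³ = -9 gives x = -∛(9) ≈ -2.0801.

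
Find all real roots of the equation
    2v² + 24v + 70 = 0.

v = -7 or v = -5

Factor: 2(v + 7)(v + 5) = 0.
So v = -7 or v = -5.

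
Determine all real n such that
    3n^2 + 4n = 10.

n = -2.6103 or n = 1.277

Rearrange to standard form: 3n^2 + 4n - 10 = 0.
Discriminant: (4)^2 - 4*3*(-10) = 136.
Quadratic formula: n = (-4 +/- sqrt(136)) / 6.
So n = -2/3 + sqrt(34)/3 ~= 1.277 or n = -sqrt(34)/3 - 2/3 ~= -2.6103.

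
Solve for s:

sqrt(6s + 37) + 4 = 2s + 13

s = -2

Isolate the radical: sqrt(6s + 37) = 2s + 9.
Square both sides: 6s + 37 = (2s + 9)^2.
Expand and rearrange: 4s^2 + 30s + 44 = 0.
Solving gives s = -2 or s = -5.5.
Check each candidate in the original equation:
  s = -2: sqrt(25) = 5, while 2s + 9 = 5 — valid.
  s = -5.5: sqrt(4) = 2, while 2s + 9 = -2 — extraneous.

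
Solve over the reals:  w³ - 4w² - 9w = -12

w = -2.2749 or w = 1 or w = 5.2749

Rearrange: w³ - 4w² - 9w + 12 = 0.
Possible rational roots are divisors of 12. Testing w = 1 gives 0, so (w - 1) is a factor.
Divide: w³ - 4w² - 9w + 12 = (w - 1)(w² - 3w - 12).
Apply the quadratic formula to w² - 3w - 12 = 0: w = (3 ± √57)/2, i.e. w ≈ 5.2749 or w ≈ -2.2749.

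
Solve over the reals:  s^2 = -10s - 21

Bring every term to one side: s^2 + 10s + 21 = 0.
Factor: (s + 3)(s + 7) = 0.
So s = -3 or s = -7.

s = -7 or s = -3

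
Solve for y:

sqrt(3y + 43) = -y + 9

Square both sides: 3y + 43 = (-y + 9)^2.
Expand and rearrange: y^2 - 21y + 38 = 0.
Solving gives y = 19 or y = 2.
Check each candidate in the original equation:
  y = 19: sqrt(100) = 10, while -y + 9 = -10 — extraneous.
  y = 2: sqrt(49) = 7, while -y + 9 = 7 — valid.

y = 2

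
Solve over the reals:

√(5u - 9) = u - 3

Square both sides: 5u - 9 = (u - 3)².
Expand and rearrange: u² - 11u + 18 = 0.
Solving gives u = 9 or u = 2.
Check each candidate in the original equation:
  u = 9: √(36) = 6, while u - 3 = 6 — valid.
  u = 2: √(1) = 1, while u - 3 = -1 — extraneous.

u = 9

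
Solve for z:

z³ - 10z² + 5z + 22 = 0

Possible rational roots are divisors of 22. Testing z = 2 gives 0, so (z - 2) is a factor.
Divide: z³ - 10z² + 5z + 22 = (z - 2)(z² - 8z - 11).
Apply the quadratic formula to z² - 8z - 11 = 0: z = (8 ± √108)/2, i.e. z ≈ 9.1962 or z ≈ -1.1962.

z = -1.1962 or z = 2 or z = 9.1962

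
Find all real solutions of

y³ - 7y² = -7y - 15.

Rearrange: y³ - 7y² + 7y + 15 = 0.
Possible rational roots are divisors of 15. Testing y = 5 gives 0, so (y - 5) is a factor.
Divide: y³ - 7y² + 7y + 15 = (y - 5)(y² - 2y - 3).
Factor the quadratic: y = 3 or y = -1.

y = -1 or y = 3 or y = 5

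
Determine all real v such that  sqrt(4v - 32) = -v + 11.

v = 9

Square both sides: 4v - 32 = (-v + 11)^2.
Expand and rearrange: v^2 - 26v + 153 = 0.
Solving gives v = 17 or v = 9.
Check each candidate in the original equation:
  v = 17: sqrt(36) = 6, while -v + 11 = -6 — extraneous.
  v = 9: sqrt(4) = 2, while -v + 11 = 2 — valid.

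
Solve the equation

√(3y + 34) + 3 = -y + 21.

Isolate the radical: √(3y + 34) = -y + 18.
Square both sides: 3y + 34 = (-y + 18)².
Expand and rearrange: y² - 39y + 290 = 0.
Solving gives y = 29 or y = 10.
Check each candidate in the original equation:
  y = 29: √(121) = 11, while -y + 18 = -11 — extraneous.
  y = 10: √(64) = 8, while -y + 18 = 8 — valid.

y = 10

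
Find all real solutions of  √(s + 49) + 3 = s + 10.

s = 0

Isolate the radical: √(s + 49) = s + 7.
Square both sides: s + 49 = (s + 7)².
Expand and rearrange: s² + 13s = 0.
Solving gives s = 0 or s = -13.
Check each candidate in the original equation:
  s = 0: √(49) = 7, while s + 7 = 7 — valid.
  s = -13: √(36) = 6, while s + 7 = -6 — extraneous.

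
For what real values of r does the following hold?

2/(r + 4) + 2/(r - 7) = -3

r = -4.7069 or r = 6.3736

Multiply both sides by (r + 4)(r - 7):
2(r - 7) + 2(r + 4) = -3(r + 4)(r - 7).
Expand and collect terms: -3r^2 + 5r + 90 = 0.
By the quadratic formula, r = (-5 +/- sqrt(1105)) / -6, so r ~= -4.7069 or r ~= 6.3736.
Neither value makes a denominator zero (r != -4, r != 7), so both are valid.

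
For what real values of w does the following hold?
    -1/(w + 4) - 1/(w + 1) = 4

Multiply both sides by (w + 4)(w + 1):
-(w + 1) - (w + 4) = 4(w + 4)(w + 1).
Expand and collect terms: 4w² + 22w + 21 = 0.
By the quadratic formula, w = (-22 ± √148) / 8, so w ≈ -1.2293 or w ≈ -4.2707.
Neither value makes a denominator zero (w ≠ -4, w ≠ -1), so both are valid.

w = -4.2707 or w = -1.2293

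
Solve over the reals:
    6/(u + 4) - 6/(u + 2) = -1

u = -6.6056 or u = 0.6056

Multiply both sides by (u + 4)(u + 2):
6(u + 2) - 6(u + 4) = -(u + 4)(u + 2).
Expand and collect terms: -u² - 6u + 4 = 0.
By the quadratic formula, u = (6 ± √52) / -2, so u ≈ -6.6056 or u ≈ 0.6056.
Neither value makes a denominator zero (u ≠ -4, u ≠ -2), so both are valid.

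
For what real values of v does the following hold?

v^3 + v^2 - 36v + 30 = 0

v = -6.873 or v = 0.873 or v = 5

Possible rational roots are divisors of 30. Testing v = 5 gives 0, so (v - 5) is a factor.
Divide: v^3 + v^2 - 36v + 30 = (v - 5)(v^2 + 6v - 6).
Apply the quadratic formula to v^2 + 6v - 6 = 0: v = (-6 +/- sqrt(60))/2, i.e. v ~= 0.873 or v ~= -6.873.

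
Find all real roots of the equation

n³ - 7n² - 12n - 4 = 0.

Possible rational roots are divisors of -4. Testing n = -1 gives 0, so (n + 1) is a factor.
Divide: n³ - 7n² - 12n - 4 = (n + 1)(n² - 8n - 4).
Apply the quadratic formula to n² - 8n - 4 = 0: n = (8 ± √80)/2, i.e. n ≈ 8.4721 or n ≈ -0.4721.

n = -1 or n = -0.4721 or n = 8.4721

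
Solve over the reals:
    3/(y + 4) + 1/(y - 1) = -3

Multiply both sides by (y + 4)(y - 1):
3(y - 1) + (y + 4) = -3(y + 4)(y - 1).
Expand and collect terms: -3y² - 13y + 11 = 0.
By the quadratic formula, y = (13 ± √301) / -6, so y ≈ -5.0582 or y ≈ 0.7249.
Neither value makes a denominator zero (y ≠ -4, y ≠ 1), so both are valid.

y = -5.0582 or y = 0.7249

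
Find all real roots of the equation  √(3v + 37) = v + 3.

v = 4

Square both sides: 3v + 37 = (v + 3)².
Expand and rearrange: v² + 3v - 28 = 0.
Solving gives v = 4 or v = -7.
Check each candidate in the original equation:
  v = 4: √(49) = 7, while v + 3 = 7 — valid.
  v = -7: √(16) = 4, while v + 3 = -4 — extraneous.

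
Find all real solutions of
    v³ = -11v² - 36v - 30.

Rearrange: v³ + 11v² + 36v + 30 = 0.
Possible rational roots are divisors of 30. Testing v = -5 gives 0, so (v + 5) is a factor.
Divide: v³ + 11v² + 36v + 30 = (v + 5)(v² + 6v + 6).
Apply the quadratic formula to v² + 6v + 6 = 0: v = (-6 ± √12)/2, i.e. v ≈ -1.2679 or v ≈ -4.7321.

v = -5 or v = -4.7321 or v = -1.2679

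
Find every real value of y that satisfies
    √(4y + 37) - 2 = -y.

Isolate the radical: √(4y + 37) = -y + 2.
Square both sides: 4y + 37 = (-y + 2)².
Expand and rearrange: y² - 8y - 33 = 0.
Solving gives y = 11 or y = -3.
Check each candidate in the original equation:
  y = 11: √(81) = 9, while -y + 2 = -9 — extraneous.
  y = -3: √(25) = 5, while -y + 2 = 5 — valid.

y = -3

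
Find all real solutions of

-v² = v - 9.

Rearrange to standard form: -v² - v + 9 = 0.
Discriminant: (-1)² − 4·(-1)·9 = 37.
Quadratic formula: v = (1 ± √37) / (-2).
So v = -√(37)/2 - 1/2 ≈ -3.5414 or v = -1/2 + √(37)/2 ≈ 2.5414.

v = -3.5414 or v = 2.5414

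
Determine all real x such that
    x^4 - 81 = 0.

x = -3 or x = 3

Let u = x^2. The equation becomes u^2 - 81 = 0.
Factor: (u - 9)(u + 9) = 0, so u = 9 or u = -9.
x^2 = 9 gives x = +/-3.
x^2 = -9 < 0 has no real solution.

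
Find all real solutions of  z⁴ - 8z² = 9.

z = -3 or z = 3

Let u = z². The equation becomes u² - 8u - 9 = 0.
Factor: (u + 1)(u - 9) = 0, so u = -1 or u = 9.
z² = -1 < 0 has no real solution.
z² = 9 gives z = ±3.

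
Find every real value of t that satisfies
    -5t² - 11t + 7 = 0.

Discriminant: (-11)² − 4·(-5)·7 = 261.
Quadratic formula: t = (11 ± √261) / (-10).
So t = -3·√(29)/10 - 11/10 ≈ -2.7155 or t = -11/10 + 3·√(29)/10 ≈ 0.5155.

t = -2.7155 or t = 0.5155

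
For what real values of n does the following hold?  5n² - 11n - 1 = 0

n = -0.0874 or n = 2.2874

Discriminant: (-11)² − 4·5·(-1) = 141.
Quadratic formula: n = (11 ± √141) / 10.
So n = 11/10 + √(141)/10 ≈ 2.2874 or n = 11/10 - √(141)/10 ≈ -0.0874.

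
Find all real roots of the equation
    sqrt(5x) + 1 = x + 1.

Isolate the radical: sqrt(5x) = x.
Square both sides: 5x = (x)^2.
Expand and rearrange: x^2 - 5x = 0.
Solving gives x = 5 or x = 0.
Check each candidate in the original equation:
  x = 5: sqrt(25) = 5, while x = 5 — valid.
  x = 0: sqrt(0) = 0, while x = 0 — valid.

x = 0 or x = 5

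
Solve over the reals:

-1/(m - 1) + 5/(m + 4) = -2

m = -6.3406 or m = 1.3406

Multiply both sides by (m - 1)(m + 4):
-(m + 4) + 5(m - 1) = -2(m - 1)(m + 4).
Expand and collect terms: -2m² - 10m + 17 = 0.
By the quadratic formula, m = (10 ± √236) / -4, so m ≈ -6.3406 or m ≈ 1.3406.
Neither value makes a denominator zero (m ≠ 1, m ≠ -4), so both are valid.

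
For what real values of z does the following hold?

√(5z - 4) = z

Square both sides: 5z - 4 = (z)².
Expand and rearrange: z² - 5z + 4 = 0.
Solving gives z = 4 or z = 1.
Check each candidate in the original equation:
  z = 4: √(16) = 4, while z = 4 — valid.
  z = 1: √(1) = 1, while z = 1 — valid.

z = 1 or z = 4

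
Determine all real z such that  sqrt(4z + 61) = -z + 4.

z = -3

Square both sides: 4z + 61 = (-z + 4)^2.
Expand and rearrange: z^2 - 12z - 45 = 0.
Solving gives z = 15 or z = -3.
Check each candidate in the original equation:
  z = 15: sqrt(121) = 11, while -z + 4 = -11 — extraneous.
  z = -3: sqrt(49) = 7, while -z + 4 = 7 — valid.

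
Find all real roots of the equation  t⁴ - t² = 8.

Let u = t². The equation becomes u² - u - 8 = 0.
By the quadratic formula, u = 1/2 + √(33)/2 or u = 1/2 - √(33)/2.
t² = 1/2 + √(33)/2 gives t = ±√(1/2 + √(33)/2) ≈ ±1.8364.
t² = 1/2 - √(33)/2 < 0 has no real solution.

t = -1.8364 or t = 1.8364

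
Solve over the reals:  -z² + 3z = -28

z = -4 or z = 7

Bring every term to one side: -z² + 3z + 28 = 0.
Factor: -1(z - 7)(z + 4) = 0.
So z = 7 or z = -4.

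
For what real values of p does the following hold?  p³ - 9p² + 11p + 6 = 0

Possible rational roots are divisors of 6. Testing p = 2 gives 0, so (p - 2) is a factor.
Divide: p³ - 9p² + 11p + 6 = (p - 2)(p² - 7p - 3).
Apply the quadratic formula to p² - 7p - 3 = 0: p = (7 ± √61)/2, i.e. p ≈ 7.4051 or p ≈ -0.4051.

p = -0.4051 or p = 2 or p = 7.4051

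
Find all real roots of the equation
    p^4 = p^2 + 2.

Let u = p^2. The equation becomes u^2 - u - 2 = 0.
Factor: (u - 2)(u + 1) = 0, so u = 2 or u = -1.
p^2 = 2 gives p = +/-sqrt(2) ~= +/-1.4142.
p^2 = -1 < 0 has no real solution.

p = -1.4142 or p = 1.4142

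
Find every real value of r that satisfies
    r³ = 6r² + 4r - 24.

r = -2 or r = 2 or r = 6

Rearrange: r³ - 6r² - 4r + 24 = 0.
Possible rational roots are divisors of 24. Testing r = 2 gives 0, so (r - 2) is a factor.
Divide: r³ - 6r² - 4r + 24 = (r - 2)(r² - 4r - 12).
Factor the quadratic: r = 6 or r = -2.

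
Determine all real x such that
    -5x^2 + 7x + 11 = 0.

x = -0.9401 or x = 2.3401

Discriminant: (7)^2 - 4*(-5)*11 = 269.
Quadratic formula: x = (-7 +/- sqrt(269)) / (-10).
So x = 7/10 - sqrt(269)/10 ~= -0.9401 or x = 7/10 + sqrt(269)/10 ~= 2.3401.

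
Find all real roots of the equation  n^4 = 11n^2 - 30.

Let u = n^2. The equation becomes u^2 - 11u + 30 = 0.
Factor: (u - 6)(u - 5) = 0, so u = 6 or u = 5.
n^2 = 6 gives n = +/-sqrt(6) ~= +/-2.4495.
n^2 = 5 gives n = +/-sqrt(5) ~= +/-2.2361.

n = -2.4495 or n = -2.2361 or n = 2.2361 or n = 2.4495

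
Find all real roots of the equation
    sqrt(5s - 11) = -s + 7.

Square both sides: 5s - 11 = (-s + 7)^2.
Expand and rearrange: s^2 - 19s + 60 = 0.
Solving gives s = 15 or s = 4.
Check each candidate in the original equation:
  s = 15: sqrt(64) = 8, while -s + 7 = -8 — extraneous.
  s = 4: sqrt(9) = 3, while -s + 7 = 3 — valid.

s = 4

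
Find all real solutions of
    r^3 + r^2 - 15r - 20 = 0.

r = -3.618 or r = -1.382 or r = 4

Possible rational roots are divisors of -20. Testing r = 4 gives 0, so (r - 4) is a factor.
Divide: r^3 + r^2 - 15r - 20 = (r - 4)(r^2 + 5r + 5).
Apply the quadratic formula to r^2 + 5r + 5 = 0: r = (-5 +/- sqrt(5))/2, i.e. r ~= -1.382 or r ~= -3.618.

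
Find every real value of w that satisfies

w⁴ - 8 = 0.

Let u = w². The equation becomes u² - 8 = 0.
By the quadratic formula, u = 2·√(2) or u = -2·√(2).
w² = 2·√(2) gives w = ±2^(3/4) ≈ ±1.6818.
w² = -2·√(2) < 0 has no real solution.

w = -1.6818 or w = 1.6818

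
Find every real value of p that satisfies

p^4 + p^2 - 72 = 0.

p = -2.8284 or p = 2.8284

Let u = p^2. The equation becomes u^2 + u - 72 = 0.
Factor: (u + 9)(u - 8) = 0, so u = -9 or u = 8.
p^2 = -9 < 0 has no real solution.
p^2 = 8 gives p = +/-2*sqrt(2) ~= +/-2.8284.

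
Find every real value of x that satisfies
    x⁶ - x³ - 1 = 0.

x = -0.8518 or x = 1.174

Let u = x³. The equation becomes u² - u - 1 = 0.
By the quadratic formula, u = 1/2 + √(5)/2 or u = 1/2 - √(5)/2.
x³ = 1/2 + √(5)/2 gives x = ∛(1/2 + √(5)/2) ≈ 1.174.
x³ = 1/2 - √(5)/2 gives x = -∛(-1/2 + √(5)/2) ≈ -0.8518.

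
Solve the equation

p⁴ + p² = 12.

Let u = p². The equation becomes u² + u - 12 = 0.
Factor: (u - 3)(u + 4) = 0, so u = 3 or u = -4.
p² = 3 gives p = ±√(3) ≈ ±1.7321.
p² = -4 < 0 has no real solution.

p = -1.7321 or p = 1.7321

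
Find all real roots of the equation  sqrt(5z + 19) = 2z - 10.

Square both sides: 5z + 19 = (2z - 10)^2.
Expand and rearrange: 4z^2 - 45z + 81 = 0.
Solving gives z = 9 or z = 2.25.
Check each candidate in the original equation:
  z = 9: sqrt(64) = 8, while 2z - 10 = 8 — valid.
  z = 2.25: sqrt(30.25) = 5.5, while 2z - 10 = -5.5 — extraneous.

z = 9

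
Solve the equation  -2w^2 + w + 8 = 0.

Discriminant: (1)^2 - 4*(-2)*8 = 65.
Quadratic formula: w = (-1 +/- sqrt(65)) / (-4).
So w = 1/4 - sqrt(65)/4 ~= -1.7656 or w = 1/4 + sqrt(65)/4 ~= 2.2656.

w = -1.7656 or w = 2.2656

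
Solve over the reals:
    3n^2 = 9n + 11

n = -0.9324 or n = 3.9324

Rearrange to standard form: 3n^2 - 9n - 11 = 0.
Discriminant: (-9)^2 - 4*3*(-11) = 213.
Quadratic formula: n = (9 +/- sqrt(213)) / 6.
So n = 3/2 + sqrt(213)/6 ~= 3.9324 or n = 3/2 - sqrt(213)/6 ~= -0.9324.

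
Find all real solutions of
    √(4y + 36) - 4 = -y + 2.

Isolate the radical: √(4y + 36) = -y + 6.
Square both sides: 4y + 36 = (-y + 6)².
Expand and rearrange: y² - 16y = 0.
Solving gives y = 16 or y = 0.
Check each candidate in the original equation:
  y = 16: √(100) = 10, while -y + 6 = -10 — extraneous.
  y = 0: √(36) = 6, while -y + 6 = 6 — valid.

y = 0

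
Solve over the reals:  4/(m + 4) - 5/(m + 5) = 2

Multiply both sides by (m + 4)(m + 5):
4(m + 5) - 5(m + 4) = 2(m + 4)(m + 5).
Expand and collect terms: 2m^2 + 19m + 40 = 0.
By the quadratic formula, m = (-19 +/- sqrt(41)) / 4, so m ~= -3.1492 or m ~= -6.3508.
Neither value makes a denominator zero (m != -4, m != -5), so both are valid.

m = -6.3508 or m = -3.1492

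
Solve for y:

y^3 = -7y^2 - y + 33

Rearrange: y^3 + 7y^2 + y - 33 = 0.
Possible rational roots are divisors of -33. Testing y = -3 gives 0, so (y + 3) is a factor.
Divide: y^3 + 7y^2 + y - 33 = (y + 3)(y^2 + 4y - 11).
Apply the quadratic formula to y^2 + 4y - 11 = 0: y = (-4 +/- sqrt(60))/2, i.e. y ~= 1.873 or y ~= -5.873.

y = -5.873 or y = -3 or y = 1.873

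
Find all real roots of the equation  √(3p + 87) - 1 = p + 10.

p = -2

Isolate the radical: √(3p + 87) = p + 11.
Square both sides: 3p + 87 = (p + 11)².
Expand and rearrange: p² + 19p + 34 = 0.
Solving gives p = -2 or p = -17.
Check each candidate in the original equation:
  p = -2: √(81) = 9, while p + 11 = 9 — valid.
  p = -17: √(36) = 6, while p + 11 = -6 — extraneous.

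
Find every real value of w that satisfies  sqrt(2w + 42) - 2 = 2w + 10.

Isolate the radical: sqrt(2w + 42) = 2w + 12.
Square both sides: 2w + 42 = (2w + 12)^2.
Expand and rearrange: 4w^2 + 46w + 102 = 0.
Solving gives w = -3 or w = -8.5.
Check each candidate in the original equation:
  w = -3: sqrt(36) = 6, while 2w + 12 = 6 — valid.
  w = -8.5: sqrt(25) = 5, while 2w + 12 = -5 — extraneous.

w = -3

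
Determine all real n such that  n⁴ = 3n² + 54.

n = -3 or n = 3

Let u = n². The equation becomes u² - 3u - 54 = 0.
Factor: (u + 6)(u - 9) = 0, so u = -6 or u = 9.
n² = -6 < 0 has no real solution.
n² = 9 gives n = ±3.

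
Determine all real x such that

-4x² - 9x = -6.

Rearrange to standard form: -4x² - 9x + 6 = 0.
Discriminant: (-9)² − 4·(-4)·6 = 177.
Quadratic formula: x = (9 ± √177) / (-8).
So x = -√(177)/8 - 9/8 ≈ -2.788 or x = -9/8 + √(177)/8 ≈ 0.538.

x = -2.788 or x = 0.538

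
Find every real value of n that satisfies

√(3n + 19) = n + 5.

Square both sides: 3n + 19 = (n + 5)².
Expand and rearrange: n² + 7n + 6 = 0.
Solving gives n = -1 or n = -6.
Check each candidate in the original equation:
  n = -1: √(16) = 4, while n + 5 = 4 — valid.
  n = -6: √(1) = 1, while n + 5 = -1 — extraneous.

n = -1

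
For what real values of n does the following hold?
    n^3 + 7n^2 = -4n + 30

n = -5 or n = -3.6458 or n = 1.6458

Rearrange: n^3 + 7n^2 + 4n - 30 = 0.
Possible rational roots are divisors of -30. Testing n = -5 gives 0, so (n + 5) is a factor.
Divide: n^3 + 7n^2 + 4n - 30 = (n + 5)(n^2 + 2n - 6).
Apply the quadratic formula to n^2 + 2n - 6 = 0: n = (-2 +/- sqrt(28))/2, i.e. n ~= 1.6458 or n ~= -3.6458.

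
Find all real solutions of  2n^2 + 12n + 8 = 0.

n = -5.2361 or n = -0.7639

Discriminant: (12)^2 - 4*2*8 = 80.
Quadratic formula: n = (-12 +/- sqrt(80)) / 4.
So n = -3 + sqrt(5) ~= -0.7639 or n = -3 - sqrt(5) ~= -5.2361.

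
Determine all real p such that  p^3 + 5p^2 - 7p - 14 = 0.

p = -5.7913 or p = -1.2087 or p = 2

Possible rational roots are divisors of -14. Testing p = 2 gives 0, so (p - 2) is a factor.
Divide: p^3 + 5p^2 - 7p - 14 = (p - 2)(p^2 + 7p + 7).
Apply the quadratic formula to p^2 + 7p + 7 = 0: p = (-7 +/- sqrt(21))/2, i.e. p ~= -1.2087 or p ~= -5.7913.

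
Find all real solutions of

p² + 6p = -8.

Bring every term to one side: p² + 6p + 8 = 0.
Factor: (p + 2)(p + 4) = 0.
So p = -2 or p = -4.

p = -4 or p = -2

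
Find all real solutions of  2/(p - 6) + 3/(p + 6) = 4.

p = -5.2818 or p = 6.5318

Multiply both sides by (p - 6)(p + 6):
2(p + 6) + 3(p - 6) = 4(p - 6)(p + 6).
Expand and collect terms: 4p^2 - 5p - 138 = 0.
By the quadratic formula, p = (5 +/- sqrt(2233)) / 8, so p ~= 6.5318 or p ~= -5.2818.
Neither value makes a denominator zero (p != 6, p != -6), so both are valid.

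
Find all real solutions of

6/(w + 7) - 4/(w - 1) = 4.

Multiply both sides by (w + 7)(w - 1):
6(w - 1) - 4(w + 7) = 4(w + 7)(w - 1).
Expand and collect terms: 4w² + 22w + 6 = 0.
By the quadratic formula, w = (-22 ± √388) / 8, so w ≈ -0.2878 or w ≈ -5.2122.
Neither value makes a denominator zero (w ≠ -7, w ≠ 1), so both are valid.

w = -5.2122 or w = -0.2878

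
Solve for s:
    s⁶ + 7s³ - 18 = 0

Let u = s³. The equation becomes u² + 7u - 18 = 0.
Factor: (u + 9)(u - 2) = 0, so u = -9 or u = 2.
s³ = -9 gives s = -∛(9) ≈ -2.0801.
s³ = 2 gives s = ∛(2) ≈ 1.2599.

s = -2.0801 or s = 1.2599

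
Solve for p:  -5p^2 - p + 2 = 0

Discriminant: (-1)^2 - 4*(-5)*2 = 41.
Quadratic formula: p = (1 +/- sqrt(41)) / (-10).
So p = -sqrt(41)/10 - 1/10 ~= -0.7403 or p = -1/10 + sqrt(41)/10 ~= 0.5403.

p = -0.7403 or p = 0.5403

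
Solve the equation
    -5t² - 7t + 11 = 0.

Discriminant: (-7)² − 4·(-5)·11 = 269.
Quadratic formula: t = (7 ± √269) / (-10).
So t = -√(269)/10 - 7/10 ≈ -2.3401 or t = -7/10 + √(269)/10 ≈ 0.9401.

t = -2.3401 or t = 0.9401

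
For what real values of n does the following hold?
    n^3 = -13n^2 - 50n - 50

Rearrange: n^3 + 13n^2 + 50n + 50 = 0.
Possible rational roots are divisors of 50. Testing n = -5 gives 0, so (n + 5) is a factor.
Divide: n^3 + 13n^2 + 50n + 50 = (n + 5)(n^2 + 8n + 10).
Apply the quadratic formula to n^2 + 8n + 10 = 0: n = (-8 +/- sqrt(24))/2, i.e. n ~= -1.5505 or n ~= -6.4495.

n = -6.4495 or n = -5 or n = -1.5505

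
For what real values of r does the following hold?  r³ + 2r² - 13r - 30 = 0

Possible rational roots are divisors of -30. Testing r = -3 gives 0, so (r + 3) is a factor.
Divide: r³ + 2r² - 13r - 30 = (r + 3)(r² - r - 10).
Apply the quadratic formula to r² - r - 10 = 0: r = (1 ± √41)/2, i.e. r ≈ 3.7016 or r ≈ -2.7016.

r = -3 or r = -2.7016 or r = 3.7016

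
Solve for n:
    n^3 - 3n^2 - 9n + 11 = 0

n = -2.4641 or n = 1 or n = 4.4641

Possible rational roots are divisors of 11. Testing n = 1 gives 0, so (n - 1) is a factor.
Divide: n^3 - 3n^2 - 9n + 11 = (n - 1)(n^2 - 2n - 11).
Apply the quadratic formula to n^2 - 2n - 11 = 0: n = (2 +/- sqrt(48))/2, i.e. n ~= 4.4641 or n ~= -2.4641.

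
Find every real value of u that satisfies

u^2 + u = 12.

Bring every term to one side: u^2 + u - 12 = 0.
Factor: (u + 4)(u - 3) = 0.
So u = -4 or u = 3.

u = -4 or u = 3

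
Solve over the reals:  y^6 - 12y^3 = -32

y = 1.5874 or y = 2

Let u = y^3. The equation becomes u^2 - 12u + 32 = 0.
Factor: (u - 4)(u - 8) = 0, so u = 4 or u = 8.
y^3 = 4 gives y = (4)^(1/3) ~= 1.5874.
y^3 = 8 gives y = 2.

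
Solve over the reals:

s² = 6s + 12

Rearrange to standard form: s² - 6s - 12 = 0.
Discriminant: (-6)² − 4·1·(-12) = 84.
Quadratic formula: s = (6 ± √84) / 2.
So s = 3 + √(21) ≈ 7.5826 or s = 3 - √(21) ≈ -1.5826.

s = -1.5826 or s = 7.5826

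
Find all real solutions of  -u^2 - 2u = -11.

Rearrange to standard form: -u^2 - 2u + 11 = 0.
Discriminant: (-2)^2 - 4*(-1)*11 = 48.
Quadratic formula: u = (2 +/- sqrt(48)) / (-2).
So u = -2*sqrt(3) - 1 ~= -4.4641 or u = -1 + 2*sqrt(3) ~= 2.4641.

u = -4.4641 or u = 2.4641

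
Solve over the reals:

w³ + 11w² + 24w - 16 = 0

w = -7.5311 or w = -4 or w = 0.5311

Possible rational roots are divisors of -16. Testing w = -4 gives 0, so (w + 4) is a factor.
Divide: w³ + 11w² + 24w - 16 = (w + 4)(w² + 7w - 4).
Apply the quadratic formula to w² + 7w - 4 = 0: w = (-7 ± √65)/2, i.e. w ≈ 0.5311 or w ≈ -7.5311.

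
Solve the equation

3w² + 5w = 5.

Rearrange to standard form: 3w² + 5w - 5 = 0.
Discriminant: (5)² − 4·3·(-5) = 85.
Quadratic formula: w = (-5 ± √85) / 6.
So w = -5/6 + √(85)/6 ≈ 0.7033 or w = -√(85)/6 - 5/6 ≈ -2.3699.

w = -2.3699 or w = 0.7033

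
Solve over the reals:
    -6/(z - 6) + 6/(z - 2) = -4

Multiply both sides by (z - 6)(z - 2):
-6(z - 2) + 6(z - 6) = -4(z - 6)(z - 2).
Expand and collect terms: -4z^2 + 32z - 24 = 0.
By the quadratic formula, z = (-32 +/- sqrt(640)) / -8, so z ~= 0.8377 or z ~= 7.1623.
Neither value makes a denominator zero (z != 6, z != 2), so both are valid.

z = 0.8377 or z = 7.1623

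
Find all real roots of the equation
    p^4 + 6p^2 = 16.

Let u = p^2. The equation becomes u^2 + 6u - 16 = 0.
Factor: (u - 2)(u + 8) = 0, so u = 2 or u = -8.
p^2 = 2 gives p = +/-sqrt(2) ~= +/-1.4142.
p^2 = -8 < 0 has no real solution.

p = -1.4142 or p = 1.4142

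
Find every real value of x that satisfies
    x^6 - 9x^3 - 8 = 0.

Let u = x^3. The equation becomes u^2 - 9u - 8 = 0.
By the quadratic formula, u = 9/2 + sqrt(113)/2 or u = 9/2 - sqrt(113)/2.
x^3 = 9/2 + sqrt(113)/2 gives x = (9/2 + sqrt(113)/2)^(1/3) ~= 2.1411.
x^3 = 9/2 - sqrt(113)/2 gives x = -(-9/2 + sqrt(113)/2)^(1/3) ~= -0.9341.

x = -0.9341 or x = 2.1411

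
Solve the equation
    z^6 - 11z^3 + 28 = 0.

z = 1.5874 or z = 1.9129

Let u = z^3. The equation becomes u^2 - 11u + 28 = 0.
Factor: (u - 7)(u - 4) = 0, so u = 7 or u = 4.
z^3 = 7 gives z = (7)^(1/3) ~= 1.9129.
z^3 = 4 gives z = (4)^(1/3) ~= 1.5874.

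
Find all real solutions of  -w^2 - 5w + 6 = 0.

Factor: -1(w - 1)(w + 6) = 0.
So w = 1 or w = -6.

w = -6 or w = 1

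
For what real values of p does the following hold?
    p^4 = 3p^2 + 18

p = -2.4495 or p = 2.4495

Let u = p^2. The equation becomes u^2 - 3u - 18 = 0.
Factor: (u - 6)(u + 3) = 0, so u = 6 or u = -3.
p^2 = 6 gives p = +/-sqrt(6) ~= +/-2.4495.
p^2 = -3 < 0 has no real solution.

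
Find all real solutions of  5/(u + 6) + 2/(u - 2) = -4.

Multiply both sides by (u + 6)(u - 2):
5(u - 2) + 2(u + 6) = -4(u + 6)(u - 2).
Expand and collect terms: -4u^2 - 23u + 46 = 0.
By the quadratic formula, u = (23 +/- sqrt(1265)) / -8, so u ~= -7.3209 or u ~= 1.5709.
Neither value makes a denominator zero (u != -6, u != 2), so both are valid.

u = -7.3209 or u = 1.5709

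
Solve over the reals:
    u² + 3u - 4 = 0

u = -4 or u = 1

Factor: (u + 4)(u - 1) = 0.
So u = -4 or u = 1.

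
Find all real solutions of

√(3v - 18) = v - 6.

v = 6 or v = 9

Square both sides: 3v - 18 = (v - 6)².
Expand and rearrange: v² - 15v + 54 = 0.
Solving gives v = 9 or v = 6.
Check each candidate in the original equation:
  v = 9: √(9) = 3, while v - 6 = 3 — valid.
  v = 6: √(0) = 0, while v - 6 = 0 — valid.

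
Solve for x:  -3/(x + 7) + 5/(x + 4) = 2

x = -7.9155 or x = -2.0845

Multiply both sides by (x + 7)(x + 4):
-3(x + 4) + 5(x + 7) = 2(x + 7)(x + 4).
Expand and collect terms: 2x² + 20x + 33 = 0.
By the quadratic formula, x = (-20 ± √136) / 4, so x ≈ -2.0845 or x ≈ -7.9155.
Neither value makes a denominator zero (x ≠ -7, x ≠ -4), so both are valid.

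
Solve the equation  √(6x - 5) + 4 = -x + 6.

Isolate the radical: √(6x - 5) = -x + 2.
Square both sides: 6x - 5 = (-x + 2)².
Expand and rearrange: x² - 10x + 9 = 0.
Solving gives x = 9 or x = 1.
Check each candidate in the original equation:
  x = 9: √(49) = 7, while -x + 2 = -7 — extraneous.
  x = 1: √(1) = 1, while -x + 2 = 1 — valid.

x = 1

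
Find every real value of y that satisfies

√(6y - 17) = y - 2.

Square both sides: 6y - 17 = (y - 2)².
Expand and rearrange: y² - 10y + 21 = 0.
Solving gives y = 7 or y = 3.
Check each candidate in the original equation:
  y = 7: √(25) = 5, while y - 2 = 5 — valid.
  y = 3: √(1) = 1, while y - 2 = 1 — valid.

y = 3 or y = 7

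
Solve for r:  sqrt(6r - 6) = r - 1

Square both sides: 6r - 6 = (r - 1)^2.
Expand and rearrange: r^2 - 8r + 7 = 0.
Solving gives r = 7 or r = 1.
Check each candidate in the original equation:
  r = 7: sqrt(36) = 6, while r - 1 = 6 — valid.
  r = 1: sqrt(0) = 0, while r - 1 = 0 — valid.

r = 1 or r = 7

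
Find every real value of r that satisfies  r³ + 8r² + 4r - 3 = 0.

r = -7.4051 or r = -1 or r = 0.4051

Possible rational roots are divisors of -3. Testing r = -1 gives 0, so (r + 1) is a factor.
Divide: r³ + 8r² + 4r - 3 = (r + 1)(r² + 7r - 3).
Apply the quadratic formula to r² + 7r - 3 = 0: r = (-7 ± √61)/2, i.e. r ≈ 0.4051 or r ≈ -7.4051.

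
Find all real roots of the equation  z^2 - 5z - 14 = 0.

Factor: (z - 7)(z + 2) = 0.
So z = 7 or z = -2.

z = -2 or z = 7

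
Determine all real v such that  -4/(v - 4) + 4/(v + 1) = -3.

v = -2.094 or v = 5.094

Multiply both sides by (v - 4)(v + 1):
-4(v + 1) + 4(v - 4) = -3(v - 4)(v + 1).
Expand and collect terms: -3v² + 9v + 32 = 0.
By the quadratic formula, v = (-9 ± √465) / -6, so v ≈ -2.094 or v ≈ 5.094.
Neither value makes a denominator zero (v ≠ 4, v ≠ -1), so both are valid.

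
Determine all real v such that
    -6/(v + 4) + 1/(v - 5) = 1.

v = -9.6158 or v = 5.6158

Multiply both sides by (v + 4)(v - 5):
-6(v - 5) + (v + 4) = (v + 4)(v - 5).
Expand and collect terms: v² + 4v - 54 = 0.
By the quadratic formula, v = (-4 ± √232) / 2, so v ≈ 5.6158 or v ≈ -9.6158.
Neither value makes a denominator zero (v ≠ -4, v ≠ 5), so both are valid.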